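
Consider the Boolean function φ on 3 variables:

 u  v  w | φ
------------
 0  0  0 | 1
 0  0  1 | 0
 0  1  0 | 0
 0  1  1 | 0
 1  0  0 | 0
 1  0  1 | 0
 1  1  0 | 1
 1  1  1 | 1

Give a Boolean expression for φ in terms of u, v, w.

Collect the rows where φ=1 — (0,0,0), (1,1,0), (1,1,1) — and write one minterm per row: ¬u·¬v·¬w, u·v·¬w, u·v·w. Their union (logical OR) reproduces the table exactly.

φ(u, v, w) = (((~u & ~v) & ~w) | ((u & v) & ~w)) | ((u & v) & w)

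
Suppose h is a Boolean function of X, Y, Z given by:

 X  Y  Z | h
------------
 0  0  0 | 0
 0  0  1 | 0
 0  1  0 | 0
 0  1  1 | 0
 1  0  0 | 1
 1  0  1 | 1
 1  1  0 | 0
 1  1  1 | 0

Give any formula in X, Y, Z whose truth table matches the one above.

The 1-rows are (1,0,0), (1,0,1). Each contributes one minterm — X·¬Y·¬Z; X·¬Y·Z — and their disjunction is a sum-of-products form of h.

h(X, Y, Z) = ((X and not Y) and not Z) or ((X and not Y) and Z)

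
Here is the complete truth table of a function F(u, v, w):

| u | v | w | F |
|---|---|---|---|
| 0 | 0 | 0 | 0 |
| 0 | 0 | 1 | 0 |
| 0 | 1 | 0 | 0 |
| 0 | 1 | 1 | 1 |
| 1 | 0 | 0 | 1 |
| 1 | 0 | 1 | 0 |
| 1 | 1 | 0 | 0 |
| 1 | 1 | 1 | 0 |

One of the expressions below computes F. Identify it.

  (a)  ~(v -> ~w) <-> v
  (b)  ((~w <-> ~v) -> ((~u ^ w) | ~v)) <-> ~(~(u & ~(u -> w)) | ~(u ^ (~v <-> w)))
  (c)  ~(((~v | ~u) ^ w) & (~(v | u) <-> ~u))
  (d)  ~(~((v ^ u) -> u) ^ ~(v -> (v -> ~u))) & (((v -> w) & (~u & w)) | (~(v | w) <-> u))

(a) disagrees with F on (0,0,0) (formula → 1, table → 0); rule it out.
(c) disagrees with F on (0,0,1) (formula → 1, table → 0); rule it out.
(d) disagrees with F on (0,0,1) (formula → 1, table → 0); rule it out.
Only (b) survives; checking it on all 8 rows confirms it matches F.

b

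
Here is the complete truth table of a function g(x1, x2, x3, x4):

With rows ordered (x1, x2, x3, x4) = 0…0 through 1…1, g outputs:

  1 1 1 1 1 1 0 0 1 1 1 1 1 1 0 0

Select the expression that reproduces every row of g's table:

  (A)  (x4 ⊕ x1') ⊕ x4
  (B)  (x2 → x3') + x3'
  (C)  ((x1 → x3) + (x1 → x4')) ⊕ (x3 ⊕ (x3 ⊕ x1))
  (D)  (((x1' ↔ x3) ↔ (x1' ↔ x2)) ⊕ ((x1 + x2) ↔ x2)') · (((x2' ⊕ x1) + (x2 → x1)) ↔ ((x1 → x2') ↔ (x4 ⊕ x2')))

(A) disagrees with g on (0,1,1,0) (formula → 1, table → 0); rule it out.
(C) disagrees with g on (0,1,1,0) (formula → 1, table → 0); rule it out.
(D) disagrees with g on (0,0,0,1) (formula → 0, table → 1); rule it out.
Only (B) survives; checking it on all 16 rows confirms it matches g.

B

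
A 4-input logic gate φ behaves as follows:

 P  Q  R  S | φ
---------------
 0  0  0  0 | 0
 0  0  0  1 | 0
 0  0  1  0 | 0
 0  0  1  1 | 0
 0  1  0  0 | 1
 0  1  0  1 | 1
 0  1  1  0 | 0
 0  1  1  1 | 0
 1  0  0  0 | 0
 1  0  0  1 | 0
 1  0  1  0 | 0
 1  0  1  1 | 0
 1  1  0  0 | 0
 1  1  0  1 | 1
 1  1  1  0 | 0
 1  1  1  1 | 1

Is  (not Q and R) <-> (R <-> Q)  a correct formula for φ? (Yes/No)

No

Test each input against both φ and the formula:
  P=0, Q=0, R=0, S=0: formula gives 0, φ = 0 ✓
  P=0, Q=0, R=0, S=1: formula gives 0, φ = 0 ✓
  P=0, Q=0, R=1, S=0: formula gives 0, φ = 0 ✓
  P=0, Q=0, R=1, S=1: formula gives 0, φ = 0 ✓
  …
  P=1, Q=1, R=0, S=0: formula gives 1, but φ = 0 ✗
A single disagreement suffices: at (1,1,0,0) they differ, so the formula does not compute φ.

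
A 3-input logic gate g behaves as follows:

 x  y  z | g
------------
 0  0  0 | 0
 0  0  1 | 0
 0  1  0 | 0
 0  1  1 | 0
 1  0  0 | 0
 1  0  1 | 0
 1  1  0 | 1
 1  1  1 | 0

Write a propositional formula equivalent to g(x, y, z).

Only row (1,1,0) gives 1. That row's minterm x·y·¬z is g directly.

g(x, y, z) = (x AND y) AND NOT z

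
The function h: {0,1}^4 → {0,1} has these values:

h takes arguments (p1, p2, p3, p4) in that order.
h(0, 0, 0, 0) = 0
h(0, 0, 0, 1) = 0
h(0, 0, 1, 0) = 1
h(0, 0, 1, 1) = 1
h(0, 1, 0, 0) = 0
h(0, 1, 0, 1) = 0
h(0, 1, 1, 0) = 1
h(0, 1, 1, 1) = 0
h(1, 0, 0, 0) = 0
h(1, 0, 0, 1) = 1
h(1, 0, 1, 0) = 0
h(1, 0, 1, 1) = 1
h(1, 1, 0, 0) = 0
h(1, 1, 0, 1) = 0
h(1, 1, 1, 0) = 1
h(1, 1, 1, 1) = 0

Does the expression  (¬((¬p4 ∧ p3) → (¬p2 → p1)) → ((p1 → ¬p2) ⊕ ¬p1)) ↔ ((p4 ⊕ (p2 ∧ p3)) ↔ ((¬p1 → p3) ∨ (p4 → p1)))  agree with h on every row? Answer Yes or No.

No

Evaluate (¬((¬p4 ∧ p3) → (¬p2 → p1)) → ((p1 → ¬p2) ⊕ ¬p1)) ↔ ((p4 ⊕ (p2 ∧ p3)) ↔ ((¬p1 → p3) ∨ (p4 → p1))) on each row and compare to h:
  p1=0, p2=0, p3=0, p4=0: formula gives 0, h = 0 ✓
  p1=0, p2=0, p3=0, p4=1: formula gives 0, h = 0 ✓
  p1=0, p2=0, p3=1, p4=0: formula gives 1, h = 1 ✓
  p1=0, p2=0, p3=1, p4=1: formula gives 1, h = 1 ✓
  …
  p1=1, p2=1, p3=0, p4=1: formula gives 1, but h = 0 ✗
Since they disagree at (1,1,0,1), the expression is not a correct formula for h.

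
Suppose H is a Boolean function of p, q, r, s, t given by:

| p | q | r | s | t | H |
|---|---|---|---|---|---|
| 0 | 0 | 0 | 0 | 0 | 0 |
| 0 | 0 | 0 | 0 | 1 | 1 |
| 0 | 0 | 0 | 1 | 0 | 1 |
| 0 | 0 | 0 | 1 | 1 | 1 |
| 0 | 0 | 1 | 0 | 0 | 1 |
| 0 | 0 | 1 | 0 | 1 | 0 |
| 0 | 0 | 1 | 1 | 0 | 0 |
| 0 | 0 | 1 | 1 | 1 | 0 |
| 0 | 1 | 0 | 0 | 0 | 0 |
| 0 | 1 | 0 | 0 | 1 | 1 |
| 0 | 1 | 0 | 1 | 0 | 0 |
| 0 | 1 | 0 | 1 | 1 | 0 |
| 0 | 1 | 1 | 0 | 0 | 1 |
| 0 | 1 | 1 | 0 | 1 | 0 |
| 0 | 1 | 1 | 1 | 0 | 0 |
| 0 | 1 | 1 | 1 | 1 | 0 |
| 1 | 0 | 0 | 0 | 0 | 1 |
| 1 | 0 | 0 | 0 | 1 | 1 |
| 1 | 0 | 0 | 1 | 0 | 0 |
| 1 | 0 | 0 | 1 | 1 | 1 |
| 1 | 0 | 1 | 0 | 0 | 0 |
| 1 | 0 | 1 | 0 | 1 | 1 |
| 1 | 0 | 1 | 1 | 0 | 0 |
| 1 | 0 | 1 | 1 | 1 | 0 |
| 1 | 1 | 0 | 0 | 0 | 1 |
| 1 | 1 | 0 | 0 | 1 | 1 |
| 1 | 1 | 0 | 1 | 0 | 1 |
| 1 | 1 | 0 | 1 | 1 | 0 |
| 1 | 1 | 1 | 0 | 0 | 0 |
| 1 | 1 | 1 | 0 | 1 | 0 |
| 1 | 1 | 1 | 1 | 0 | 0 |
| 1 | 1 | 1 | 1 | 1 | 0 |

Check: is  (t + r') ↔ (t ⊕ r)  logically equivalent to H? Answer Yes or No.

Check the formula against H row by row:
  p=0, q=0, r=0, s=0, t=0: formula gives 0, H = 0 ✓
  p=0, q=0, r=0, s=0, t=1: formula gives 1, H = 1 ✓
  p=0, q=0, r=0, s=1, t=0: formula gives 0, but H = 1 ✗
Row (0,0,0,1,0) is a counterexample, so the formula is not equivalent to H.

No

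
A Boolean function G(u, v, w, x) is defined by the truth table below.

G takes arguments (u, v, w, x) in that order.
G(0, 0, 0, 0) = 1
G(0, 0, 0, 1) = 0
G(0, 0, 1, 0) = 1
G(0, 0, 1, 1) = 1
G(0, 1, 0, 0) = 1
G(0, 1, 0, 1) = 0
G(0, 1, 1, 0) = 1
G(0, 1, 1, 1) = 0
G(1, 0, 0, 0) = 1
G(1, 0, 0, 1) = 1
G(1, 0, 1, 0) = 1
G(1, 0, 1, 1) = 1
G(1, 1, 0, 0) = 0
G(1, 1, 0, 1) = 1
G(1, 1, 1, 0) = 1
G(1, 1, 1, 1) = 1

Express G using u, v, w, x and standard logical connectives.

G is 0 on only 4 rows — (0,0,0,1), (0,1,0,1), (0,1,1,1), (1,1,0,0). Writing each as a minterm (¬u·¬v·¬w·x, ¬u·v·¬w·x, ¬u·v·w·x, u·v·¬w·¬x) and OR-ing them characterizes exactly where G=0, so G is the negation of that disjunction.

G(u, v, w, x) = ((((((u' · v') · w') · x) + (((u' · v) · w') · x)) + (((u' · v) · w) · x)) + (((u · v) · w') · x'))'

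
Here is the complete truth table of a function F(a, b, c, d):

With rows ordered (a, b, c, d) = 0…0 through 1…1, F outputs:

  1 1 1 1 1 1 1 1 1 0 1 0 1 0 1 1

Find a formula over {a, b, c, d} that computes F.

F(a, b, c, d) = ~(((((a & ~b) & ~c) & d) | (((a & ~b) & c) & d)) | (((a & b) & ~c) & d))

The 0-rows are (1,0,0,1), (1,0,1,1), (1,1,0,1). Take each as a conjunction (a·¬b·¬c·d, a·¬b·c·d, a·b·¬c·d), form their disjunction, and complement — that gives a formula that is 1 everywhere F is.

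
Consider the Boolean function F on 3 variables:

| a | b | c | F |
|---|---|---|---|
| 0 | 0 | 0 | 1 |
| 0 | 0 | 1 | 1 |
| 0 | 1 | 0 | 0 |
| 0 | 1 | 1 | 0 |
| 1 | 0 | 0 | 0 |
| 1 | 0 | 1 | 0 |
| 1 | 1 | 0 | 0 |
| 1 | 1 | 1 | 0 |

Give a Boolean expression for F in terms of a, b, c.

F(a, b, c) = ((not a and not b) and not c) or ((not a and not b) and c)

The 1-rows are (0,0,0), (0,0,1). Each contributes one minterm — ¬a·¬b·¬c; ¬a·¬b·c — and their disjunction is a sum-of-products form of F.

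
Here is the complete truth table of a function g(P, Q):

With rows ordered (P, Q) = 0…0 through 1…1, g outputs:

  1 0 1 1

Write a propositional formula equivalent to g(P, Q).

g(P, Q) = Q IMPLIES P

This is Q → P (false only at 0,1).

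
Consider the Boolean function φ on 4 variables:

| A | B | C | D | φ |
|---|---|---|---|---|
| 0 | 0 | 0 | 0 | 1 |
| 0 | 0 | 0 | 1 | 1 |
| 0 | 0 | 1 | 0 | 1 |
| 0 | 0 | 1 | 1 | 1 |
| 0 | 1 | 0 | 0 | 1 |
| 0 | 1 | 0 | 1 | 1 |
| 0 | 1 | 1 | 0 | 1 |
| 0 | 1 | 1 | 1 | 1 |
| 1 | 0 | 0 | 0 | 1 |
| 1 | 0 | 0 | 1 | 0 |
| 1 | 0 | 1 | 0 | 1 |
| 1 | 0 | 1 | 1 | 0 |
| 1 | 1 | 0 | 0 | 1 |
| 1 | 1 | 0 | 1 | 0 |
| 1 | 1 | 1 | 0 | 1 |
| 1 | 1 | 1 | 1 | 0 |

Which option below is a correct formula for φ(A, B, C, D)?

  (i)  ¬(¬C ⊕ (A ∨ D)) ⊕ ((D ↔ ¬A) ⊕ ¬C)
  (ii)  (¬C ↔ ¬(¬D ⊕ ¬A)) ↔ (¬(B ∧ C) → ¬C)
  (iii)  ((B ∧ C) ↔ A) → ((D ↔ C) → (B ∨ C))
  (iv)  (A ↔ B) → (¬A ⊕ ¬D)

i

(ii) fails at (0,0,0,1): the formula yields 0, φ is 1.
(iii) fails at (0,0,0,0): the formula yields 0, φ is 1.
(iv) fails at (0,0,0,0): the formula yields 0, φ is 1.
That leaves (i). Evaluating it on every row reproduces the table of φ exactly.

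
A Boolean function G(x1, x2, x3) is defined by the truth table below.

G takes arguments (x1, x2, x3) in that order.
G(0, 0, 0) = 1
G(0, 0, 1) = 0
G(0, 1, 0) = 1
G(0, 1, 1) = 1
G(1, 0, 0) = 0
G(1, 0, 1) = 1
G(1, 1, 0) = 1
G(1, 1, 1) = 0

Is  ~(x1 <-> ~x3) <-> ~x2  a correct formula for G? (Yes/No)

No

Check the formula against G row by row:
  x1=0, x2=0, x3=0: formula gives 1, G = 1 ✓
  x1=0, x2=0, x3=1: formula gives 0, G = 0 ✓
  x1=0, x2=1, x3=0: formula gives 0, but G = 1 ✗
Since they disagree at (0,1,0), the expression is not a correct formula for G.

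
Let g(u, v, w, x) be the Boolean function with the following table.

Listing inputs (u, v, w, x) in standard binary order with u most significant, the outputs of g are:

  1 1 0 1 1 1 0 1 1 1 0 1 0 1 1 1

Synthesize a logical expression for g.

g(u, v, w, x) = ¬((((((¬u ∧ ¬v) ∧ w) ∧ ¬x) ∨ (((¬u ∧ v) ∧ w) ∧ ¬x)) ∨ (((u ∧ ¬v) ∧ w) ∧ ¬x)) ∨ (((u ∧ v) ∧ ¬w) ∧ ¬x))

The 0-rows are (0,0,1,0), (0,1,1,0), (1,0,1,0), (1,1,0,0). Take each as a conjunction (¬u·¬v·w·¬x, ¬u·v·w·¬x, u·¬v·w·¬x, u·v·¬w·¬x), form their disjunction, and complement — that gives a formula that is 1 everywhere g is.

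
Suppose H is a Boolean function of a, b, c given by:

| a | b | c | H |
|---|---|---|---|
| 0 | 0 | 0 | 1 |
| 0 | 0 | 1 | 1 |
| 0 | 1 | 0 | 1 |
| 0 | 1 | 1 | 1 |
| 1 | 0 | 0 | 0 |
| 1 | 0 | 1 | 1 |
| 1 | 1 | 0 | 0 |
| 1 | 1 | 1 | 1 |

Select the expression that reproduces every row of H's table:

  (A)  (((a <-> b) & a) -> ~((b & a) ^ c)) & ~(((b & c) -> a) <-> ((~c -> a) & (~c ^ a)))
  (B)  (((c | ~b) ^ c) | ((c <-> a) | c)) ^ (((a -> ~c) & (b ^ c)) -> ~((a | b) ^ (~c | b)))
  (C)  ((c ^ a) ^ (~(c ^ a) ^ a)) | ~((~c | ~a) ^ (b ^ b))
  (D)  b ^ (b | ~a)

(A): at (0,1,1) it gives 0, but H = 1 — eliminated.
(B): at (0,0,0) it gives 0, but H = 1 — eliminated.
(D): at (0,1,0) it gives 0, but H = 1 — eliminated.
(C) is the remaining candidate, and it agrees with H on all 8 inputs.

C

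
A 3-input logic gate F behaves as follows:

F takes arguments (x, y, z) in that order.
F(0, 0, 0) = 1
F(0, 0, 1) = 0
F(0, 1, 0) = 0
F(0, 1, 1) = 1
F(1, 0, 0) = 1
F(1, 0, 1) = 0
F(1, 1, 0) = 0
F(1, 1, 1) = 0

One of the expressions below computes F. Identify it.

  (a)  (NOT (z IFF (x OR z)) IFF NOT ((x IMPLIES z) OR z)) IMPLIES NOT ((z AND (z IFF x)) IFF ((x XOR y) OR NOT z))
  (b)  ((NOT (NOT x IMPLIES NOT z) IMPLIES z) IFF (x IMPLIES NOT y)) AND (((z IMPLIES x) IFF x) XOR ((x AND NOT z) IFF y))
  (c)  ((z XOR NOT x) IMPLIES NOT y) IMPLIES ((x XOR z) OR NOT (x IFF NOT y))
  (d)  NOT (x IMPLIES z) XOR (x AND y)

(a) disagrees with F on (0,1,0) (formula → 1, table → 0); rule it out.
(c) disagrees with F on (0,0,1) (formula → 1, table → 0); rule it out.
(d) disagrees with F on (0,0,0) (formula → 0, table → 1); rule it out.
Only (b) survives; checking it on all 8 rows confirms it matches F.

b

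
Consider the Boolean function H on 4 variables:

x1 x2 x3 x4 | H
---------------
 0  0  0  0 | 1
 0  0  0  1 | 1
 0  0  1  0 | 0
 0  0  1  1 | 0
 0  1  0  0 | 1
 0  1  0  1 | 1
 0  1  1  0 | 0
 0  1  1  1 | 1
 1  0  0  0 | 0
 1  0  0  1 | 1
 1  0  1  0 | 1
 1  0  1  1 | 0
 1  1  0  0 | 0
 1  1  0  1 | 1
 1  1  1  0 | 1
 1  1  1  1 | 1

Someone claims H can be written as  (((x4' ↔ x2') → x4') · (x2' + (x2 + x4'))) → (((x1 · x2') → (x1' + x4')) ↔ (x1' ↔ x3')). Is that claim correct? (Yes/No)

Test each input against both H and the formula:
  x1=0, x2=0, x3=0, x4=0: formula gives 1, H = 1 ✓
  x1=0, x2=0, x3=0, x4=1: formula gives 1, H = 1 ✓
  x1=0, x2=0, x3=1, x4=0: formula gives 0, H = 0 ✓
  x1=0, x2=0, x3=1, x4=1: formula gives 0, H = 0 ✓
  …and likewise for the remaining 12 rows.
No disagreement on any input; they are logically equivalent.

Yes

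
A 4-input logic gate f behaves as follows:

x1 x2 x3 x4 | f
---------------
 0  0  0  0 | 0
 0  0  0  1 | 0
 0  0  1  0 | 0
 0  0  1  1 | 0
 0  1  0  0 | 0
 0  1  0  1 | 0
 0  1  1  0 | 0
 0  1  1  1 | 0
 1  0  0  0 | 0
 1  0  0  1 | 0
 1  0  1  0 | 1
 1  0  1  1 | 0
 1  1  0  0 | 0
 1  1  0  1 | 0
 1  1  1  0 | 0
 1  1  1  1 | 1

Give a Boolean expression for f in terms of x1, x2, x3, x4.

The 1-rows are (1,0,1,0), (1,1,1,1). Each contributes one minterm — x1·¬x2·x3·¬x4; x1·x2·x3·x4 — and their disjunction is a sum-of-products form of f.

f(x1, x2, x3, x4) = (((x1 AND NOT x2) AND x3) AND NOT x4) OR (((x1 AND x2) AND x3) AND x4)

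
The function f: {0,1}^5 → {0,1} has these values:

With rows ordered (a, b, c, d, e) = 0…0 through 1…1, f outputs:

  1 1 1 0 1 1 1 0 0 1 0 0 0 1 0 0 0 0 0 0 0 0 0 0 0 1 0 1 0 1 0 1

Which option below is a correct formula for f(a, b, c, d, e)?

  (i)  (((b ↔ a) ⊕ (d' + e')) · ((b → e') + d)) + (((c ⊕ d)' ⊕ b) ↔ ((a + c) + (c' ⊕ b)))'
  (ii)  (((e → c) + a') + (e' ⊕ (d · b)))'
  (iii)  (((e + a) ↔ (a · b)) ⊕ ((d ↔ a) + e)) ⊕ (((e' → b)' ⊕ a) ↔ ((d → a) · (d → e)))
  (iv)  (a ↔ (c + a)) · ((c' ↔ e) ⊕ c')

(i): at (0,0,0,0,0) it gives 0, but f = 1 — eliminated.
(ii): at (0,0,0,0,0) it gives 0, but f = 1 — eliminated.
(iv): at (0,0,0,0,1) it gives 0, but f = 1 — eliminated.
That leaves (iii). Evaluating it on every row reproduces the table of f exactly.

iii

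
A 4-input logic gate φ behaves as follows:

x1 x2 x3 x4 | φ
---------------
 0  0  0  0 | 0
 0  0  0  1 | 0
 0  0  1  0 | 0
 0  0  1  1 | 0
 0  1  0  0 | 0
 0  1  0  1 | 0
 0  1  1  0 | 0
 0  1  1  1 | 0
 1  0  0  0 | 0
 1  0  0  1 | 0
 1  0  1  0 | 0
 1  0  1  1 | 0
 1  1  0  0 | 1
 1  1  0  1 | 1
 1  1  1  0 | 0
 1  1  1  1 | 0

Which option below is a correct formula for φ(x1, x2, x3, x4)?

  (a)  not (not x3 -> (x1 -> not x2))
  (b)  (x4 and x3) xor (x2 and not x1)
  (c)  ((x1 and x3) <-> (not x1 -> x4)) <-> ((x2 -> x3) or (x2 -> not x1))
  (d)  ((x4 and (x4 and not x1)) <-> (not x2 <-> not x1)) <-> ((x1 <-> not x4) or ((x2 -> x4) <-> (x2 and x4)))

a

(b) disagrees with φ on (0,0,1,1) (formula → 1, table → 0); rule it out.
(c) disagrees with φ on (0,0,0,0) (formula → 1, table → 0); rule it out.
(d) disagrees with φ on (0,0,0,0) (formula → 1, table → 0); rule it out.
That leaves (a). Evaluating it on every row reproduces the table of φ exactly.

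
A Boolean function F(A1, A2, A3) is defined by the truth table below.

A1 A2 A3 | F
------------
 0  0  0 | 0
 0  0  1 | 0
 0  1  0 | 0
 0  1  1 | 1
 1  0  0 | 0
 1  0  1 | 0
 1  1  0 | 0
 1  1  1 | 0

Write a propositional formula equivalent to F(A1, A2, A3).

F(A1, A2, A3) = (A1' · A2) · A3

Only row (0,1,1) gives 1. That row's minterm ¬A1·A2·A3 is F directly.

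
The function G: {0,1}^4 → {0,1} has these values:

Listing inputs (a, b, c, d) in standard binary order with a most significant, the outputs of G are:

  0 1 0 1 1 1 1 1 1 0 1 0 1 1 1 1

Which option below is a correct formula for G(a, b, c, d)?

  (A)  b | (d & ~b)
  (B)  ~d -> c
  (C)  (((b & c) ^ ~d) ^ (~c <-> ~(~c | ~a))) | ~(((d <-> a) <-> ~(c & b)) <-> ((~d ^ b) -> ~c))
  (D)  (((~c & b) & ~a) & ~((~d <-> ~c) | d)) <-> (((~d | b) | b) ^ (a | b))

D

(A) fails at (1,0,0,0): the formula yields 0, G is 1.
(B) fails at (0,0,1,0): the formula yields 1, G is 0.
(C) fails at (0,0,0,0): the formula yields 1, G is 0.
(D) is the remaining candidate, and it agrees with G on all 16 inputs.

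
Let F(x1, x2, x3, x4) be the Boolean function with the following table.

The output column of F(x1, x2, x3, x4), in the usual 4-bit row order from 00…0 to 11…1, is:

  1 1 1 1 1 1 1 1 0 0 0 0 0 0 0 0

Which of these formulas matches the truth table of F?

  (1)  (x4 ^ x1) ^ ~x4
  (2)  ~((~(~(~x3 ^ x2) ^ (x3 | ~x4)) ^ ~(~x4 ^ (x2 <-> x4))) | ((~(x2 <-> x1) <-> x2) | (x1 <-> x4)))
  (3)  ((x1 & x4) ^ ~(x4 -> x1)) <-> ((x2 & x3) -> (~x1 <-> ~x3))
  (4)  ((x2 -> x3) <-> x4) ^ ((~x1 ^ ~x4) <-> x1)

1

(2) fails at (0,0,0,0): the formula yields 0, F is 1.
(3) fails at (0,0,0,0): the formula yields 0, F is 1.
(4) fails at (0,1,0,0): the formula yields 0, F is 1.
(1) is the remaining candidate, and it agrees with F on all 16 inputs.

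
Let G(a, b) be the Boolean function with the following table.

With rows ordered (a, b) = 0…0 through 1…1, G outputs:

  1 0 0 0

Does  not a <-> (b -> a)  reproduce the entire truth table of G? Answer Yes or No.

Test each input against both G and the formula:
  a=0, b=0: formula gives 1, G = 1 ✓
  a=0, b=1: formula gives 0, G = 0 ✓
  a=1, b=0: formula gives 0, G = 0 ✓
  a=1, b=1: formula gives 0, G = 0 ✓
All 4 rows match — the expression computes G exactly.

Yes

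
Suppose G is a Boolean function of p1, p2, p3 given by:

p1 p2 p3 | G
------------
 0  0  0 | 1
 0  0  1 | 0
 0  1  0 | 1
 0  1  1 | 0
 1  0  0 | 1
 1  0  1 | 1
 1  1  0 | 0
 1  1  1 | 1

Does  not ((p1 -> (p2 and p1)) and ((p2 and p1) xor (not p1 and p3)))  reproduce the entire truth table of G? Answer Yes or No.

No

Test each input against both G and the formula:
  p1=0, p2=0, p3=0: formula gives 1, G = 1 ✓
  p1=0, p2=0, p3=1: formula gives 0, G = 0 ✓
  p1=0, p2=1, p3=0: formula gives 1, G = 1 ✓
  p1=0, p2=1, p3=1: formula gives 0, G = 0 ✓
  p1=1, p2=0, p3=0: formula gives 1, G = 1 ✓
  …
  p1=1, p2=1, p3=1: formula gives 0, but G = 1 ✗
Row (1,1,1) is a counterexample, so the formula is not equivalent to G.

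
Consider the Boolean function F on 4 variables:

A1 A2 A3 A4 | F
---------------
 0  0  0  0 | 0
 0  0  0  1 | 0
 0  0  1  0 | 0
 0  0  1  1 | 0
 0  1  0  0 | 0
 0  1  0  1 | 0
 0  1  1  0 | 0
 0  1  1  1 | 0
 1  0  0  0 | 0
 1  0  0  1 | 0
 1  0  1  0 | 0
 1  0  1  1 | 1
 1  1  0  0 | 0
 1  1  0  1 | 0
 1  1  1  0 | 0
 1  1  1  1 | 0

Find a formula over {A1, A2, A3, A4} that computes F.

F(A1, A2, A3, A4) = ((A1 · A2') · A3) · A4

F is 1 on exactly one input, (1,0,1,1), whose minterm is A1·¬A2·A3·A4. So F is just that conjunction.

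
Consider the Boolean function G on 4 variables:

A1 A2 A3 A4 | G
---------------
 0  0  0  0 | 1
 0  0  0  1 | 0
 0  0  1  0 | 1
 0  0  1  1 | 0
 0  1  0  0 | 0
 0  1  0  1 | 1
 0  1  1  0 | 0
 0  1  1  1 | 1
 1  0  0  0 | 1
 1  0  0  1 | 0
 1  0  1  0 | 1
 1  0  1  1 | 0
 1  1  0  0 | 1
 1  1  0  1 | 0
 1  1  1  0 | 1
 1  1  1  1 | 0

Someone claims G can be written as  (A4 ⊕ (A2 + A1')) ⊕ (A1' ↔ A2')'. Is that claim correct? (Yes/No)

Test each input against both G and the formula:
  A1=0, A2=0, A3=0, A4=0: formula gives 1, G = 1 ✓
  A1=0, A2=0, A3=0, A4=1: formula gives 0, G = 0 ✓
  A1=0, A2=0, A3=1, A4=0: formula gives 1, G = 1 ✓
  A1=0, A2=0, A3=1, A4=1: formula gives 0, G = 0 ✓
  … (the remaining 12 rows also agree.)
No disagreement on any input; they are logically equivalent.

Yes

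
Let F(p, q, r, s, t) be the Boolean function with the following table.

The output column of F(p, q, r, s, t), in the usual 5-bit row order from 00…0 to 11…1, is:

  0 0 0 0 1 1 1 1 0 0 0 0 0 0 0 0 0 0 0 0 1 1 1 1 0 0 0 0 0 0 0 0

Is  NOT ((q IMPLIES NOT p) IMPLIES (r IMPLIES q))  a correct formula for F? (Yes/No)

Check the formula against F row by row:
  p=0, q=0, r=0, s=0, t=0: formula gives 0, F = 0 ✓
  p=0, q=0, r=0, s=0, t=1: formula gives 0, F = 0 ✓
  p=0, q=0, r=0, s=1, t=0: formula gives 0, F = 0 ✓
  p=0, q=0, r=0, s=1, t=1: formula gives 0, F = 0 ✓
  … (the remaining 28 rows also agree.)
No disagreement on any input; they are logically equivalent.

Yes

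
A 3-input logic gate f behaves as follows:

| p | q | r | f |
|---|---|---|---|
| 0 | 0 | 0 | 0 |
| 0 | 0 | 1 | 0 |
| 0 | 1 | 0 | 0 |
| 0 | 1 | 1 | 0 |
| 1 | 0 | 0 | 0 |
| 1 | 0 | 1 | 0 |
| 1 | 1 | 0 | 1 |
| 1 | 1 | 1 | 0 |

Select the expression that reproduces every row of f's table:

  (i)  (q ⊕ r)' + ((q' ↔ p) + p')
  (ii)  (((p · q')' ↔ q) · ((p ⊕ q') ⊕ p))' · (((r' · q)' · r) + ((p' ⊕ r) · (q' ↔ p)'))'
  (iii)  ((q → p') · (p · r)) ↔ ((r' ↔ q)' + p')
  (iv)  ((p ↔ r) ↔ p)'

(i) disagrees with f on (0,0,0) (formula → 1, table → 0); rule it out.
(ii) disagrees with f on (0,1,0) (formula → 1, table → 0); rule it out.
(iv) disagrees with f on (0,0,0) (formula → 1, table → 0); rule it out.
(iii) is the remaining candidate, and it agrees with f on all 8 inputs.

iii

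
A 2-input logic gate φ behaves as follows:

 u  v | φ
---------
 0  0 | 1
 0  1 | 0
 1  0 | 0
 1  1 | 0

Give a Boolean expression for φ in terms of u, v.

φ(u, v) = ¬(u ∨ v)

The output is 1 only when every input is 0 — NOR of all inputs.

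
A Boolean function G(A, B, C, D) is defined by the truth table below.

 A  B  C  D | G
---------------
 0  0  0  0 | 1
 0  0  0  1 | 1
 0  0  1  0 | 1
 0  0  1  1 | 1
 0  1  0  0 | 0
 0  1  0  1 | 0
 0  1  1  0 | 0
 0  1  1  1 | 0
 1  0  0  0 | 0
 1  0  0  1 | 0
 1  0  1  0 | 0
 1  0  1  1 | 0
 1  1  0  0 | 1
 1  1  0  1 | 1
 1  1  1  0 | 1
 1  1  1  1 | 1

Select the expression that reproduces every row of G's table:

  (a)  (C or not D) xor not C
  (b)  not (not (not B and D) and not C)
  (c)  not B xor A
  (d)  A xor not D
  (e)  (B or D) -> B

(a) fails at (0,0,0,0): the formula yields 0, G is 1.
(b) fails at (0,0,0,0): the formula yields 0, G is 1.
(d) fails at (0,0,0,1): the formula yields 0, G is 1.
(e) fails at (0,0,0,1): the formula yields 0, G is 1.
That leaves (c). Evaluating it on every row reproduces the table of G exactly.

c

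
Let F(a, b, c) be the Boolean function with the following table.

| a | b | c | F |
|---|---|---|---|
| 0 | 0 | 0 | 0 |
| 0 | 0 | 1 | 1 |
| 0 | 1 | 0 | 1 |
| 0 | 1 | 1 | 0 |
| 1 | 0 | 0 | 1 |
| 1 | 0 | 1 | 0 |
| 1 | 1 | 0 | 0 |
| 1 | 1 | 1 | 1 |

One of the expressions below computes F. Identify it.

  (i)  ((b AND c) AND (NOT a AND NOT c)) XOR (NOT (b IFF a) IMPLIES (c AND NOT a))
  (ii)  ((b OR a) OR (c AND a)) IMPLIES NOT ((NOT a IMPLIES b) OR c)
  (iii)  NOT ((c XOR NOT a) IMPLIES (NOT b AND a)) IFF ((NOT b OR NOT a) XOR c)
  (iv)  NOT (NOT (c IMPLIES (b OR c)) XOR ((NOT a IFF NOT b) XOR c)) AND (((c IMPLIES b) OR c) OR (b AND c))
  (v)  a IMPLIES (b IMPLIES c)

(i) fails at (0,0,0): the formula yields 1, F is 0.
(ii) fails at (0,0,0): the formula yields 1, F is 0.
(iii) fails at (0,0,0): the formula yields 1, F is 0.
(v) fails at (0,0,0): the formula yields 1, F is 0.
Only (iv) survives; checking it on all 8 rows confirms it matches F.

iv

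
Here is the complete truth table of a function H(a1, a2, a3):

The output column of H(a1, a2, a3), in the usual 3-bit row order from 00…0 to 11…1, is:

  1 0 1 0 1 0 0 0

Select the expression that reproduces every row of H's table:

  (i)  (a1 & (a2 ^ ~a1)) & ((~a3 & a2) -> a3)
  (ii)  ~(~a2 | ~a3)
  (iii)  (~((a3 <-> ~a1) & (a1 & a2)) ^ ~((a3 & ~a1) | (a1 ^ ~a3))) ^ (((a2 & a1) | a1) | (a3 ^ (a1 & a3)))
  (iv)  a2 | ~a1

iii

(i): at (0,0,0) it gives 0, but H = 1 — eliminated.
(ii): at (0,0,0) it gives 0, but H = 1 — eliminated.
(iv): at (0,0,1) it gives 1, but H = 0 — eliminated.
Only (iii) survives; checking it on all 8 rows confirms it matches H.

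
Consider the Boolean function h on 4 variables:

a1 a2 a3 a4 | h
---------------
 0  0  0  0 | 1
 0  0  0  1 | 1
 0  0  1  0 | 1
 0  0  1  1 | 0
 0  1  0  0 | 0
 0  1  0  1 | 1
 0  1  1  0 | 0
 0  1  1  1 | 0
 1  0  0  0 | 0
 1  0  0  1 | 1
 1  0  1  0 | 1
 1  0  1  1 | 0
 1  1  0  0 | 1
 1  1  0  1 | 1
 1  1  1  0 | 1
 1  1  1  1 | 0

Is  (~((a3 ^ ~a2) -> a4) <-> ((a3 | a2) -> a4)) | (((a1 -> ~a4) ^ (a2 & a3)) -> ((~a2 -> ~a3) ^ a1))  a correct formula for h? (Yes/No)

No

Check the formula against h row by row:
  a1=0, a2=0, a3=0, a4=0: formula gives 1, h = 1 ✓
  a1=0, a2=0, a3=0, a4=1: formula gives 1, h = 1 ✓
  a1=0, a2=0, a3=1, a4=0: formula gives 1, h = 1 ✓
  a1=0, a2=0, a3=1, a4=1: formula gives 0, h = 0 ✓
  a1=0, a2=1, a3=0, a4=0: formula gives 1, but h = 0 ✗
A single disagreement suffices: at (0,1,0,0) they differ, so the formula does not compute h.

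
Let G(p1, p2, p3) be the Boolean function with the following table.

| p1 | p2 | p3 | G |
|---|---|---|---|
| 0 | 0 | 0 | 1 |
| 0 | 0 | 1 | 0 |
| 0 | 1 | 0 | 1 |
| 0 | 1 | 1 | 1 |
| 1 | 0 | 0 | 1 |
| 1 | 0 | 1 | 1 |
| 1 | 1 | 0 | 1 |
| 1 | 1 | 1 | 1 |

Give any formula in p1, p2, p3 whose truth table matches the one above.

Only row (0,0,1) gives 0. So G is 1 everywhere except there — the complement of the minterm ¬p1·¬p2·p3.

G(p1, p2, p3) = not ((not p1 and not p2) and p3)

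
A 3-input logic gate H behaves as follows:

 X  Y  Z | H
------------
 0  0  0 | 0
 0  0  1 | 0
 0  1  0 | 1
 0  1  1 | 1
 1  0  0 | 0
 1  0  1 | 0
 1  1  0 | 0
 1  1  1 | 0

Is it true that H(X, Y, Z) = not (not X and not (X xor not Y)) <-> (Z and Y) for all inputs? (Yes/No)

No

Test each input against both H and the formula:
  X=0, Y=0, Z=0: formula gives 0, H = 0 ✓
  X=0, Y=0, Z=1: formula gives 0, H = 0 ✓
  X=0, Y=1, Z=0: formula gives 1, H = 1 ✓
  X=0, Y=1, Z=1: formula gives 0, but H = 1 ✗
A single disagreement suffices: at (0,1,1) they differ, so the formula does not compute H.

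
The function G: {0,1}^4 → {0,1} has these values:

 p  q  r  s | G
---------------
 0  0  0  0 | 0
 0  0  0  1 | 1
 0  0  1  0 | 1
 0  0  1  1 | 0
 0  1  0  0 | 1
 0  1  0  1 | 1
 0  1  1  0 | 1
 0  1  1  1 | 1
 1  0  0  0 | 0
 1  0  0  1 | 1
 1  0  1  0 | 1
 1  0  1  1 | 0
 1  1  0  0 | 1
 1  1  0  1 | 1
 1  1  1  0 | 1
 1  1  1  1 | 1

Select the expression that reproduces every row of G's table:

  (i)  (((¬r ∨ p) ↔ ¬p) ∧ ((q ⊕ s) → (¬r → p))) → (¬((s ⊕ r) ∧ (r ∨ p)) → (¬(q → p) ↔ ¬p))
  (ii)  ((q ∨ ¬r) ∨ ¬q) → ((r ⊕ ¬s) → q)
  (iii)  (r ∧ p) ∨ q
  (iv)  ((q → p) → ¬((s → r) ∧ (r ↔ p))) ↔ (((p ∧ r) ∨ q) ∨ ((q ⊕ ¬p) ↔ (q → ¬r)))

ii

(i): at (0,0,1,1) it gives 1, but G = 0 — eliminated.
(iii): at (0,0,0,1) it gives 0, but G = 1 — eliminated.
(iv): at (0,0,1,1) it gives 1, but G = 0 — eliminated.
That leaves (ii). Evaluating it on every row reproduces the table of G exactly.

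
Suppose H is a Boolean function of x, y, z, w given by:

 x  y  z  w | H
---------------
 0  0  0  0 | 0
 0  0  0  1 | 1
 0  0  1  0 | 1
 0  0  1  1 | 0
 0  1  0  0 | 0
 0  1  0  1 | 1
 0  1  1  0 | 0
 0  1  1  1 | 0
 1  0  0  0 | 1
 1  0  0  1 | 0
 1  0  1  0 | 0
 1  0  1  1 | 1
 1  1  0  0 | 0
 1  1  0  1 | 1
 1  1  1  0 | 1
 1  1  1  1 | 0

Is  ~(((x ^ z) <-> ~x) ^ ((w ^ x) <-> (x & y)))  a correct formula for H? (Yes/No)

Check the formula against H row by row:
  x=0, y=0, z=0, w=0: formula gives 0, H = 0 ✓
  x=0, y=0, z=0, w=1: formula gives 1, H = 1 ✓
  x=0, y=0, z=1, w=0: formula gives 1, H = 1 ✓
  x=0, y=0, z=1, w=1: formula gives 0, H = 0 ✓
  …
  x=0, y=1, z=1, w=0: formula gives 1, but H = 0 ✗
Row (0,1,1,0) is a counterexample, so the formula is not equivalent to H.

No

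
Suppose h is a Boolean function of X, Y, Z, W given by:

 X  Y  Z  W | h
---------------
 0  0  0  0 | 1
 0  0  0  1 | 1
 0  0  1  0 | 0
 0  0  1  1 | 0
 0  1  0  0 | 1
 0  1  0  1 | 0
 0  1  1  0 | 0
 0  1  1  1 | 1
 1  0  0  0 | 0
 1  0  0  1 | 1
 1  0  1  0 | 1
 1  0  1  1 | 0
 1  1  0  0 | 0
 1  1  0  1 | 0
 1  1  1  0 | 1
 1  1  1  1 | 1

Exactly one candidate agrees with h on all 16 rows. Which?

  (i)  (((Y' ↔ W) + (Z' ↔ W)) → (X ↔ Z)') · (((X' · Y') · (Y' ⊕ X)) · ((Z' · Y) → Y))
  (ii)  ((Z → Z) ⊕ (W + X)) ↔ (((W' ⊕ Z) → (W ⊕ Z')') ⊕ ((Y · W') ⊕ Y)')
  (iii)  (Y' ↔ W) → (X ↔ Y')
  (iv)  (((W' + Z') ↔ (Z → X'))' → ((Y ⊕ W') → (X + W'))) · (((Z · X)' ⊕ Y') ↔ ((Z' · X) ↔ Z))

(i): at (0,0,0,1) it gives 0, but h = 1 — eliminated.
(iii): at (0,0,0,1) it gives 0, but h = 1 — eliminated.
(iv): at (0,0,0,0) it gives 0, but h = 1 — eliminated.
Only (ii) survives; checking it on all 16 rows confirms it matches h.

ii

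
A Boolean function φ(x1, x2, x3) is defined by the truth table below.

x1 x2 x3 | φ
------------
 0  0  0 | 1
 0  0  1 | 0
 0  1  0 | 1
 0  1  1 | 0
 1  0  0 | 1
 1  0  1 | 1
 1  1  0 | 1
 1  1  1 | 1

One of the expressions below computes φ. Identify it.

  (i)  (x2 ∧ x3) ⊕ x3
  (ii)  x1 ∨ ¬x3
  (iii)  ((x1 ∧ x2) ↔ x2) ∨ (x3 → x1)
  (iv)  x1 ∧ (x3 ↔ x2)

(i): at (0,0,0) it gives 0, but φ = 1 — eliminated.
(iii): at (0,0,1) it gives 1, but φ = 0 — eliminated.
(iv): at (0,0,0) it gives 0, but φ = 1 — eliminated.
(ii) is the remaining candidate, and it agrees with φ on all 8 inputs.

ii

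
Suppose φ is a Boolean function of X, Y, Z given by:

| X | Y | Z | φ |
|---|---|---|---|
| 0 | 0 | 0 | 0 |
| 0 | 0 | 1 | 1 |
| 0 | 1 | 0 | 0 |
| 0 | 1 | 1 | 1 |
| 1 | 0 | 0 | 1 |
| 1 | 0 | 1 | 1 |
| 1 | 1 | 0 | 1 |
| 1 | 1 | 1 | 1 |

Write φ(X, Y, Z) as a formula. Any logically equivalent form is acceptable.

φ(X, Y, Z) = ~(((~X & ~Y) & ~Z) | ((~X & Y) & ~Z))

φ is 0 on only 2 rows — (0,0,0), (0,1,0). Writing each as a minterm (¬X·¬Y·¬Z, ¬X·Y·¬Z) and OR-ing them characterizes exactly where φ=0, so φ is the negation of that disjunction.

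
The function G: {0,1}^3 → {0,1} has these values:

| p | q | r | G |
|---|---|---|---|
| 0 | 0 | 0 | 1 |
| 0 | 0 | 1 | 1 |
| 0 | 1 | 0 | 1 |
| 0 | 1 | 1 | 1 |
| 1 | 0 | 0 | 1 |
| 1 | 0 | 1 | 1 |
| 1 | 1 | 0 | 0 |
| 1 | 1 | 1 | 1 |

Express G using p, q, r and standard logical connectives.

G(p, q, r) = ¬((p ∧ q) ∧ ¬r)

Only row (1,1,0) gives 0. So G is 1 everywhere except there — the complement of the minterm p·q·¬r.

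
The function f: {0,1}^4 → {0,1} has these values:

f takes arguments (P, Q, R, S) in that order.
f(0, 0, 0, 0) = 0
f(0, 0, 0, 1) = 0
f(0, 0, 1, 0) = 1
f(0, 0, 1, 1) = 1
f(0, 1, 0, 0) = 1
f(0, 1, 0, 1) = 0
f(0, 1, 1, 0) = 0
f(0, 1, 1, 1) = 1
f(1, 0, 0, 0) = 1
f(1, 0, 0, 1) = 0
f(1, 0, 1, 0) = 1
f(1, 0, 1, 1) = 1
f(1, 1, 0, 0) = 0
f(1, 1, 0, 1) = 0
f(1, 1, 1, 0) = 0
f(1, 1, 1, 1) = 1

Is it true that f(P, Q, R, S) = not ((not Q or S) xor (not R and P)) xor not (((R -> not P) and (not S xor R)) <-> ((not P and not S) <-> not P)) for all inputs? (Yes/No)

Yes

Evaluate not ((not Q or S) xor (not R and P)) xor not (((R -> not P) and (not S xor R)) <-> ((not P and not S) <-> not P)) on each row and compare to f:
  P=0, Q=0, R=0, S=0: formula gives 0, f = 0 ✓
  P=0, Q=0, R=0, S=1: formula gives 0, f = 0 ✓
  P=0, Q=0, R=1, S=0: formula gives 1, f = 1 ✓
  P=0, Q=0, R=1, S=1: formula gives 1, f = 1 ✓
  … (the remaining 12 rows also agree.)
Every row agrees, so the formula is equivalent.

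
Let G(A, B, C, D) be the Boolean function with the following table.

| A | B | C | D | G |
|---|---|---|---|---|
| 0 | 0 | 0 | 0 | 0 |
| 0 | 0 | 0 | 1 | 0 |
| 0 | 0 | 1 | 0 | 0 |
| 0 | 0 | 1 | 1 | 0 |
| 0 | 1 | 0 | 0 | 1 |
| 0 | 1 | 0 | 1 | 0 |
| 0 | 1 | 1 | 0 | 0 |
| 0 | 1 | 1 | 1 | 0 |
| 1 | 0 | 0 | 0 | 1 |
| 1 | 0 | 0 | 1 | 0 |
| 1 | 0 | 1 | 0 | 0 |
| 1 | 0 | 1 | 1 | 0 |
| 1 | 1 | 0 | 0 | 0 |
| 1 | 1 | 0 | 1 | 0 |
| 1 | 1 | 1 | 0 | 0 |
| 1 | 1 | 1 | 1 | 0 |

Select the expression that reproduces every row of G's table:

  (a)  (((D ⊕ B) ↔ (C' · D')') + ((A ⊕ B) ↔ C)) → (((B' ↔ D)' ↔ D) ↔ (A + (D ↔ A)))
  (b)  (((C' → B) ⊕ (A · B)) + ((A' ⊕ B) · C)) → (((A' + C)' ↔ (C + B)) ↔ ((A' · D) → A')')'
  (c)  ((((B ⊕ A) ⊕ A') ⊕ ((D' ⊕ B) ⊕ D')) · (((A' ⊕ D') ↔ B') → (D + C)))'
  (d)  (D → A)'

(a) disagrees with G on (0,0,0,1) (formula → 1, table → 0); rule it out.
(b) disagrees with G on (0,0,0,0) (formula → 1, table → 0); rule it out.
(d) disagrees with G on (0,0,0,1) (formula → 1, table → 0); rule it out.
That leaves (c). Evaluating it on every row reproduces the table of G exactly.

c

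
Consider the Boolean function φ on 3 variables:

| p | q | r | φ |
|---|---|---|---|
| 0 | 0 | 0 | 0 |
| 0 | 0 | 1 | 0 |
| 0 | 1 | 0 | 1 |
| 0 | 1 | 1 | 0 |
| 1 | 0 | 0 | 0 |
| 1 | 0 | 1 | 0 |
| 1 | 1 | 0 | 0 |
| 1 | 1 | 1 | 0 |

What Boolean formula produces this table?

Only row (0,1,0) gives 1. That row's minterm ¬p·q·¬r is φ directly.

φ(p, q, r) = (p' · q) · r'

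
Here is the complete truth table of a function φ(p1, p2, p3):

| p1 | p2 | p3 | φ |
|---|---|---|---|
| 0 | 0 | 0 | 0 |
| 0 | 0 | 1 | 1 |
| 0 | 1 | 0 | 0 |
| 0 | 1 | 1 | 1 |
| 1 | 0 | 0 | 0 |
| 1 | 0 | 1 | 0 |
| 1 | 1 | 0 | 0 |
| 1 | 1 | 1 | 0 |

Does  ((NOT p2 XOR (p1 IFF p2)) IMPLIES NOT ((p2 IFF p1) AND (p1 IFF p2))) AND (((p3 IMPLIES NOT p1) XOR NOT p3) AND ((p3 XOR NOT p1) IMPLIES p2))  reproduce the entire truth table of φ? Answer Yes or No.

Yes

Test each input against both φ and the formula:
  p1=0, p2=0, p3=0: formula gives 0, φ = 0 ✓
  p1=0, p2=0, p3=1: formula gives 1, φ = 1 ✓
  p1=0, p2=1, p3=0: formula gives 0, φ = 0 ✓
  p1=0, p2=1, p3=1: formula gives 1, φ = 1 ✓
  p1=1, p2=0, p3=0: formula gives 0, φ = 0 ✓
  …and likewise for the remaining 3 rows.
All 8 rows match — the expression computes φ exactly.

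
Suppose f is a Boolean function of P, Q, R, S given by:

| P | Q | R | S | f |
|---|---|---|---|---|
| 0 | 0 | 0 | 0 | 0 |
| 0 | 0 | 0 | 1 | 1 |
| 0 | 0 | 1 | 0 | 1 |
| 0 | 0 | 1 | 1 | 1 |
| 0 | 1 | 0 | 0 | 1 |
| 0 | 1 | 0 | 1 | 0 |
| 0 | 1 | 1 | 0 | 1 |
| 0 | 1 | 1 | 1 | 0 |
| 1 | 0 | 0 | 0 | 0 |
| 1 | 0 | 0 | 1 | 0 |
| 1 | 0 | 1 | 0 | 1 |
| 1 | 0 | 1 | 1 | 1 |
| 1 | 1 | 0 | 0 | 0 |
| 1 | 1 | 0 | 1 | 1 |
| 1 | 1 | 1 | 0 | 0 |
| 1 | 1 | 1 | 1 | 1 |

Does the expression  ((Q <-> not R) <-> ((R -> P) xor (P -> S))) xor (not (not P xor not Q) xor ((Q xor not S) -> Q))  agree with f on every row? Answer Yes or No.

Evaluate ((Q <-> not R) <-> ((R -> P) xor (P -> S))) xor (not (not P xor not Q) xor ((Q xor not S) -> Q)) on each row and compare to f:
  P=0, Q=0, R=0, S=0: formula gives 0, f = 0 ✓
  P=0, Q=0, R=0, S=1: formula gives 1, f = 1 ✓
  P=0, Q=0, R=1, S=0: formula gives 0, but f = 1 ✗
Row (0,0,1,0) is a counterexample, so the formula is not equivalent to f.

No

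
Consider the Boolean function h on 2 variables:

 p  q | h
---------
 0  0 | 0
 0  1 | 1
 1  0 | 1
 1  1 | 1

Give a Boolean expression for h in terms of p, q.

The output is 1 whenever at least one input is 1 — the OR of all inputs.

h(p, q) = p | q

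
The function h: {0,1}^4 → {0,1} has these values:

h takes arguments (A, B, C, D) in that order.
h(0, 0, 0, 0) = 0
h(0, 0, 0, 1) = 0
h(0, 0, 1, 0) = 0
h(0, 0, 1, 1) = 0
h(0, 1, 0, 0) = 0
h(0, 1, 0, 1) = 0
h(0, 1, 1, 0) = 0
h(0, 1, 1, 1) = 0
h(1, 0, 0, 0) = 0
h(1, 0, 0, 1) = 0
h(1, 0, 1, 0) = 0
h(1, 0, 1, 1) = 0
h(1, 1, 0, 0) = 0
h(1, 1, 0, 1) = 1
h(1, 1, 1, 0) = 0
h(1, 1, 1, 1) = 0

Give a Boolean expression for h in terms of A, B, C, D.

h is 1 on exactly one input, (1,1,0,1), whose minterm is A·B·¬C·D. So h is just that conjunction.

h(A, B, C, D) = ((A & B) & ~C) & D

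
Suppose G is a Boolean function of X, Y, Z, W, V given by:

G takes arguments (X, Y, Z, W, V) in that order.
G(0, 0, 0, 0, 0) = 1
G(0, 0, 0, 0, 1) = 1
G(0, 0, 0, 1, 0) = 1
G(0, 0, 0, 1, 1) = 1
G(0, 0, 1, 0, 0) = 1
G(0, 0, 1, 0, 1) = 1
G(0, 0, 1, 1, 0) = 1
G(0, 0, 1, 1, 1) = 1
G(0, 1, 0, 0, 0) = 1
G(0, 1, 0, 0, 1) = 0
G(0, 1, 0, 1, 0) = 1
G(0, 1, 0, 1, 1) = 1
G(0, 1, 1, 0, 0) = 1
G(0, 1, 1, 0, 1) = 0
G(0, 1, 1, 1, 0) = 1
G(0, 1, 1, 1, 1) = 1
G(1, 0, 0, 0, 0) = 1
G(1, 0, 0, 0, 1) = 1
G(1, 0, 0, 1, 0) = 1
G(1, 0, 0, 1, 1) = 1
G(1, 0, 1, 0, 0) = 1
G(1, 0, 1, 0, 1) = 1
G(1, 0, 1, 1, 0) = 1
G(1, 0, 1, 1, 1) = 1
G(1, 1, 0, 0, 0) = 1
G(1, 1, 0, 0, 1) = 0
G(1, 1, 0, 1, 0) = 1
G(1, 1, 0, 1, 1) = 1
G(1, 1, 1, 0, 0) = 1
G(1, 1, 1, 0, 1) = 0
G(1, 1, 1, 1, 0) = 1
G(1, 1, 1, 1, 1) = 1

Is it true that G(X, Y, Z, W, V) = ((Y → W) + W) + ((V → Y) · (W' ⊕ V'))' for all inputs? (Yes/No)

Yes

Check the formula against G row by row:
  X=0, Y=0, Z=0, W=0, V=0: formula gives 1, G = 1 ✓
  X=0, Y=0, Z=0, W=0, V=1: formula gives 1, G = 1 ✓
  X=0, Y=0, Z=0, W=1, V=0: formula gives 1, G = 1 ✓
  X=0, Y=0, Z=0, W=1, V=1: formula gives 1, G = 1 ✓
  …and likewise for the remaining 28 rows.
Every row agrees, so the formula is equivalent.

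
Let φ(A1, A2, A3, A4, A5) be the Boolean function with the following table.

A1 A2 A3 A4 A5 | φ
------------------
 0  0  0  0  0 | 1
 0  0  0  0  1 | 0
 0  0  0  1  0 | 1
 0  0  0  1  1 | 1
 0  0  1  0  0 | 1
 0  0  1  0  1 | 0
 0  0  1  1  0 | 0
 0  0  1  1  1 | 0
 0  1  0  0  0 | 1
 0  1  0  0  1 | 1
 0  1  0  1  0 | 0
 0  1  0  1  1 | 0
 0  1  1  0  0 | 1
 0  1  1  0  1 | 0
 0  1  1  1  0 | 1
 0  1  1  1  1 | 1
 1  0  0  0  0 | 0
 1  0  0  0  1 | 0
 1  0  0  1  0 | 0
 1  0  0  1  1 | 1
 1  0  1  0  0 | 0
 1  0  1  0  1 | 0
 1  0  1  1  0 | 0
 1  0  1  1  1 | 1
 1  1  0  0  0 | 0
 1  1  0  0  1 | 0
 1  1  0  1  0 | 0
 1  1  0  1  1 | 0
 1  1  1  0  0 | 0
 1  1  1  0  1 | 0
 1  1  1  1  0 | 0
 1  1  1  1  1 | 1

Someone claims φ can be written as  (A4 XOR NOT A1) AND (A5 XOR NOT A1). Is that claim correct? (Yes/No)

Check the formula against φ row by row:
  A1=0, A2=0, A3=0, A4=0, A5=0: formula gives 1, φ = 1 ✓
  A1=0, A2=0, A3=0, A4=0, A5=1: formula gives 0, φ = 0 ✓
  A1=0, A2=0, A3=0, A4=1, A5=0: formula gives 0, but φ = 1 ✗
Row (0,0,0,1,0) is a counterexample, so the formula is not equivalent to φ.

No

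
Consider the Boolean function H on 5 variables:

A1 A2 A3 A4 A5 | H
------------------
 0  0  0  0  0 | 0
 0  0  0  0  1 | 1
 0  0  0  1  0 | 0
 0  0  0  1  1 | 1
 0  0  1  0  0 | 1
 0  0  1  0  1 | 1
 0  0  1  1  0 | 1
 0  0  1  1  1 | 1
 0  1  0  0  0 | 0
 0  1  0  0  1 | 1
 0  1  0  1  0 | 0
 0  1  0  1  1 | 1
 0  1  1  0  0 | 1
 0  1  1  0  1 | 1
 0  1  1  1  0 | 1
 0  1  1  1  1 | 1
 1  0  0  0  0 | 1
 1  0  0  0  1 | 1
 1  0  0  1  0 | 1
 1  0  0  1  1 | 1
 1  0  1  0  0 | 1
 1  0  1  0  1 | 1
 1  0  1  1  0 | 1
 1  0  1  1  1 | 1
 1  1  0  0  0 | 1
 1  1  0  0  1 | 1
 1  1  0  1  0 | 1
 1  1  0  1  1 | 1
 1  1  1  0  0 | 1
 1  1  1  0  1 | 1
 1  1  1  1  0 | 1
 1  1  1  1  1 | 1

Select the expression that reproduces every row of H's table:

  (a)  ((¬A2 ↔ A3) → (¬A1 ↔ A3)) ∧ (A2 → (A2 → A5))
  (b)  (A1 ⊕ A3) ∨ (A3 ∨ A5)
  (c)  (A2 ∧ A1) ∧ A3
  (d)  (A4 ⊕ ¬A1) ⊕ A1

(a) fails at (0,0,0,0,0): the formula yields 1, H is 0.
(c) fails at (0,0,0,0,1): the formula yields 0, H is 1.
(d) fails at (0,0,0,0,0): the formula yields 1, H is 0.
That leaves (b). Evaluating it on every row reproduces the table of H exactly.

b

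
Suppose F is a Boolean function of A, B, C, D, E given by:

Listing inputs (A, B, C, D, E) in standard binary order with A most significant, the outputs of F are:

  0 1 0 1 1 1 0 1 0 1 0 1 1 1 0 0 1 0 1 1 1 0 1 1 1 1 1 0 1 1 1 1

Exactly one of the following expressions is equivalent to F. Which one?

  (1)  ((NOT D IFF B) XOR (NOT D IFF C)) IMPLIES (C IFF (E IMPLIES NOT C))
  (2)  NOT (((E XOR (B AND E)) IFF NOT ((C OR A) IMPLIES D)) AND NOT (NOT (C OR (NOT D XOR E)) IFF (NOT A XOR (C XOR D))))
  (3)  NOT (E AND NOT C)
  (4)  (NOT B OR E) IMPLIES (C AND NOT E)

2

(1) fails at (0,0,0,0,0): the formula yields 1, F is 0.
(3) fails at (0,0,0,0,0): the formula yields 1, F is 0.
(4) fails at (0,0,0,0,1): the formula yields 0, F is 1.
Only (2) survives; checking it on all 32 rows confirms it matches F.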